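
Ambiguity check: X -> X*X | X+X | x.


'x*x+x' has two parse trees (no precedence encoded between * and +)
Ambiguous


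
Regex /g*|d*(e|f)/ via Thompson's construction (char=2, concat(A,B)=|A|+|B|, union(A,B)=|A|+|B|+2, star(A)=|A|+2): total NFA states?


Syntax tree has 4 char leaf(s), 2 union(s), 2 star(s)
chars contribute 4×2 = 8; each union adds +2; each star adds +2
Total: 8 + 4 + 4 = 16 states


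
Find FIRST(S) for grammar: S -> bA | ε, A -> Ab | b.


Per alternative of S: FIRST(bA) = {b}; FIRST(ε) = {ε}
FIRST(S) = {b, ε}


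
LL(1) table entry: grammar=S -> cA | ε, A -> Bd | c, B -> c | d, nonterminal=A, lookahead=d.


For [A, d]: 'd' ∈ FIRST(Bd)
Entry: A -> Bd


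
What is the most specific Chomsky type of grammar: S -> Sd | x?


Left-linear: every RHS is a terminal or one nonterminal followed by a terminal
Classification: Type 3 (Regular)


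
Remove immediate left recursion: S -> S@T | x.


Left-recursive alternatives: S@T; non-recursive: x
Introduce S': S -> xS', S' -> @TS' | ε


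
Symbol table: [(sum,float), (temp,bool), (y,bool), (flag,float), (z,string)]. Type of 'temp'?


Lookup 'temp' → type bool


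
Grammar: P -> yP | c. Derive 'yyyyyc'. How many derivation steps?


Derivation: P => yP => yyP => yyyP => yyyyP => yyyyyP => yyyyyc
Steps: 6


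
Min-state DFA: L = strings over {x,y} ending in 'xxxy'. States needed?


Track the longest suffix of input matching a prefix of 'xxxy': 5 classes (prefixes of length 0..4)
Minimal DFA: 5 states


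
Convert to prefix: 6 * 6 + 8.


left-to-right (same/higher precedence on left): tree is (+ (* 6 6) 8)
Prefix: + * 6 6 8


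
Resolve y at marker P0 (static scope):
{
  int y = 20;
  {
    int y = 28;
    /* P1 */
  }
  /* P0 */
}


y declared in the same block as P0
y = 20


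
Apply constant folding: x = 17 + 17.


17 + 17 = 34 at compile time
Optimized: x = 34


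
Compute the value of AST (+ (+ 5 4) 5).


Evaluate inner: (+ 5 4) = 9
Evaluate root: (+ 9 5) = 14
Result: 14


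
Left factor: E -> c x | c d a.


Common prefix: 'c'
Factored: E -> c E', E' -> x | d a


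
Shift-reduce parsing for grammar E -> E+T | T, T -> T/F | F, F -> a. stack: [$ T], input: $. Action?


lookahead ∉ {/} so T won't extend; reduce E -> T
Action: reduce (E -> T)


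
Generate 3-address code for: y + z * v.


Break into single-operator statements:
t1 = z * v
t2 = y + t1


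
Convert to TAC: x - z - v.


Break into single-operator statements:
t1 = x - z
t2 = t1 - v


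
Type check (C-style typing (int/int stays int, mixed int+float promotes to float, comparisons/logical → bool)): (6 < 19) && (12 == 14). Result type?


Operand types: bool && bool
Rule: logical operators take bool operands and yield bool
Result type: bool


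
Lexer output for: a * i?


Scan left to right, longest-match per lexeme
Tokens: ID(a), OP(*), ID(i)


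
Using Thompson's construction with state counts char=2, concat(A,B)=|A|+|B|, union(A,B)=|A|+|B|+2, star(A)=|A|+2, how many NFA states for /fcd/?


Syntax tree has 3 char leaf(s), 0 union(s), 0 star(s)
chars contribute 3×2 = 6; each union adds +2; each star adds +2
Total: 6 + 0 + 0 = 6 states


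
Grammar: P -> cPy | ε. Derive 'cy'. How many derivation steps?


Derivation: P => cPy => cy
Steps: 2


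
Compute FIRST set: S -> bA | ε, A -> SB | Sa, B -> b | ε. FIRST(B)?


Per alternative of B: FIRST(b) = {b}; FIRST(ε) = {ε}
FIRST(B) = {b, ε}


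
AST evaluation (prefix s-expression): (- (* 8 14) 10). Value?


Evaluate inner: (* 8 14) = 112
Evaluate root: (- 112 10) = 102
Result: 102


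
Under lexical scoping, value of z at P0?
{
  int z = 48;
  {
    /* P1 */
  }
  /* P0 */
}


z declared in the same block as P0
z = 48


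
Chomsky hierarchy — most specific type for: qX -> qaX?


LHS has context (more than one symbol) and |LHS| ≤ |RHS|
Classification: Type 1 (Context-Sensitive)


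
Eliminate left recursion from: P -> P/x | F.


Left-recursive alternatives: P/x; non-recursive: F
Introduce P': P -> FP', P' -> /xP' | ε


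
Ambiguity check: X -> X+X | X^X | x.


'x+x^x' has two parse trees (no precedence encoded between + and ^)
Ambiguous


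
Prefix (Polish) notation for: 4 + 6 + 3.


left-to-right (same/higher precedence on left): tree is (+ (+ 4 6) 3)
Prefix: + + 4 6 3


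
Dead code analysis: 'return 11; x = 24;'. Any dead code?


statement follows a return and is unreachable
Dead: 'x = 24'


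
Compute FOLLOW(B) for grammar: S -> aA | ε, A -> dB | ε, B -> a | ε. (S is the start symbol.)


$ ∈ FOLLOW(S). For each A -> αBβ: add FIRST(β)\{ε} to FOLLOW(B); if β nullable, add FOLLOW(A).
FOLLOW(B) = {$}


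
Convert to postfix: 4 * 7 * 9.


Left to right (same or higher precedence on left)
Postfix: 4 7 * 9 *


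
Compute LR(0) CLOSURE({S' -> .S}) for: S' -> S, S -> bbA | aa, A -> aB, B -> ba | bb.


Start: S' -> .S
For each item with dot before a nonterminal B, add B -> .γ for every B-production
Closure: [S' -> .S, S -> .bbA, S -> .aa]


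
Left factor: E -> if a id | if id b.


Common prefix: 'if'
Factored: E -> if E', E' -> a id | id b


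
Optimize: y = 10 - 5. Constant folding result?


10 - 5 = 5 at compile time
Optimized: y = 5


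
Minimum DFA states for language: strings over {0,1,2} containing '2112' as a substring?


KMP-style automaton: 4 progress states + 1 absorbing accept = 5
Minimal DFA: 5 states


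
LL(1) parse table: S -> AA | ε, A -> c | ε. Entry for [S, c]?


For [S, c]: 'c' ∈ FIRST(AA)
Entry: S -> AA


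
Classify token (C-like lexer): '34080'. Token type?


Pattern: digits only
Type: INTEGER_LITERAL


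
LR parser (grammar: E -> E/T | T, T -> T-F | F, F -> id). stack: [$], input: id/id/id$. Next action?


no handle on stack; shift 'id'
Action: shift


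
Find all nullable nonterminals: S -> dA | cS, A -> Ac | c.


A nonterminal is nullable iff some alternative derives ε (directly, or every symbol in it is nullable)
Nullable: {}


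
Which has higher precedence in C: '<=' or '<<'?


'<<' is shift (level 8); '<=' is relational (level 7)
Higher level binds tighter
'<<' has higher precedence than '<='


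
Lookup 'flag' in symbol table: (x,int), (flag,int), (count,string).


Lookup 'flag' → type int


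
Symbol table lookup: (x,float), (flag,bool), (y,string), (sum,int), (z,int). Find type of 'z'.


Lookup 'z' → type int


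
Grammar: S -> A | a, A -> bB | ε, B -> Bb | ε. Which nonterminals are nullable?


A nonterminal is nullable iff some alternative derives ε (directly, or every symbol in it is nullable)
Nullable: {A, B, S}


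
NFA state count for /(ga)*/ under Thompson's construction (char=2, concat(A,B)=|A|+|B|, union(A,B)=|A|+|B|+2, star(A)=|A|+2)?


Syntax tree has 2 char leaf(s), 0 union(s), 1 star(s)
chars contribute 2×2 = 4; each union adds +2; each star adds +2
Total: 4 + 0 + 2 = 6 states


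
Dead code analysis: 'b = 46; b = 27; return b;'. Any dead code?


first assignment to b is overwritten before any read
Dead: 'b = 46'


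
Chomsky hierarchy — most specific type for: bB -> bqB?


LHS has context (more than one symbol) and |LHS| ≤ |RHS|
Classification: Type 1 (Context-Sensitive)


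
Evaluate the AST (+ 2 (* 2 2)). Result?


Evaluate inner: (* 2 2) = 4
Evaluate root: (+ 2 4) = 6
Result: 6


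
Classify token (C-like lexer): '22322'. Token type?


Pattern: digits only
Type: INTEGER_LITERAL


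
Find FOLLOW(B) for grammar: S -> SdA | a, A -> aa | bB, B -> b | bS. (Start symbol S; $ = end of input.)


$ ∈ FOLLOW(S). For each A -> αBβ: add FIRST(β)\{ε} to FOLLOW(B); if β nullable, add FOLLOW(A).
FOLLOW(B) = {$, d}


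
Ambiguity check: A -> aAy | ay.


balanced a^n…y^n: each string has a unique parse
Unambiguous


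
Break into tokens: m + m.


Scan left to right, longest-match per lexeme
Tokens: ID(m), OP(+), ID(m)


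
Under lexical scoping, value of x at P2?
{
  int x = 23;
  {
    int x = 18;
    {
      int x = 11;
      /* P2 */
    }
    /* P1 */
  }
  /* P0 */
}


x declared in the same block as P2
x = 11


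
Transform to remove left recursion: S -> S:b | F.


Left-recursive alternatives: S:b; non-recursive: F
Introduce S': S -> FS', S' -> :bS' | ε


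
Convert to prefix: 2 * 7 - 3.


left-to-right (same/higher precedence on left): tree is (- (* 2 7) 3)
Prefix: - * 2 7 3


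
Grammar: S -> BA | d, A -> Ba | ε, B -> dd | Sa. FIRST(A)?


Per alternative of A: FIRST(Ba) = {d}; FIRST(ε) = {ε}
FIRST(A) = {d, ε}


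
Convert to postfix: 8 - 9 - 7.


Left to right (same or higher precedence on left)
Postfix: 8 9 - 7 -


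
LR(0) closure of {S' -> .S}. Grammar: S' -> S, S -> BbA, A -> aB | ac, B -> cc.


Start: S' -> .S
For each item with dot before a nonterminal B, add B -> .γ for every B-production
Closure: [S' -> .S, S -> .BbA, B -> .cc]


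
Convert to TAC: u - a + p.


Break into single-operator statements:
t1 = u - a
t2 = t1 + p


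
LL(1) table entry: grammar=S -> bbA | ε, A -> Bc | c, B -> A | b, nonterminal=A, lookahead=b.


For [A, b]: 'b' ∈ FIRST(Bc)
Entry: A -> Bc


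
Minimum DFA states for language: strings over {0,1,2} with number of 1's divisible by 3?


Track (count of 1) mod 3: states 0..2, accept at 0
Minimal DFA: 3 states


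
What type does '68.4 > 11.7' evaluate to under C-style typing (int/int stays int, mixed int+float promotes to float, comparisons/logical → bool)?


Operand types: float > float
Rule: comparison yields bool
Result type: bool


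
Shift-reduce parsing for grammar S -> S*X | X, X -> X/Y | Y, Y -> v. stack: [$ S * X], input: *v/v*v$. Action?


handle 'S*X' on top; lookahead ∈ FOLLOW(S) = {*, $}
Action: reduce (S -> S*X)


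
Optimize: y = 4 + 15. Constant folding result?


4 + 15 = 19 at compile time
Optimized: y = 19


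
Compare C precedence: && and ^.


'^' is bitwise XOR (level 4); '&&' is logical AND (level 2)
Higher level binds tighter
'^' has higher precedence than '&&'


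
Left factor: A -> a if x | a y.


Common prefix: 'a'
Factored: A -> a A', A' -> if x | y


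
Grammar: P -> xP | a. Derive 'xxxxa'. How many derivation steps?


Derivation: P => xP => xxP => xxxP => xxxxP => xxxxa
Steps: 5


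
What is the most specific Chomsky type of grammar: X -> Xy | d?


Left-linear: every RHS is a terminal or one nonterminal followed by a terminal
Classification: Type 3 (Regular)


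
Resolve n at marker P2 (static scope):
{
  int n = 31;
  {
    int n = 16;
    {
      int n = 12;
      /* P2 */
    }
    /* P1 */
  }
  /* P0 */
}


n declared in the same block as P2
n = 12


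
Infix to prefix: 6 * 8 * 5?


left-to-right (same/higher precedence on left): tree is (* (* 6 8) 5)
Prefix: * * 6 8 5


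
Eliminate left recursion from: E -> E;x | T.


Left-recursive alternatives: E;x; non-recursive: T
Introduce E': E -> TE', E' -> ;xE' | ε


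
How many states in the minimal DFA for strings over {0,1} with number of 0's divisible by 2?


Track (count of 0) mod 2: states 0..1, accept at 0
Minimal DFA: 2 states


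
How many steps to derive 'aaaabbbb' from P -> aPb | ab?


Derivation: P => aPb => aaPbb => aaaPbbb => aaaabbbb
Steps: 4


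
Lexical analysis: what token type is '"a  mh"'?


Pattern: double-quoted sequence
Type: STRING_LITERAL


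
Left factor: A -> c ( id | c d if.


Common prefix: 'c'
Factored: A -> c A', A' -> ( id | d if


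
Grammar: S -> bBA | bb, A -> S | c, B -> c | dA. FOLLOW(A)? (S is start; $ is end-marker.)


$ ∈ FOLLOW(S). For each A -> αBβ: add FIRST(β)\{ε} to FOLLOW(B); if β nullable, add FOLLOW(A).
FOLLOW(A) = {$, b, c}


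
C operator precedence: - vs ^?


'-' is additive (level 9); '^' is bitwise XOR (level 4)
Higher level binds tighter
'-' has higher precedence than '^'


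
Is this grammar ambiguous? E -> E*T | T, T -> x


precedence layered via separate nonterminal T: deterministic
Unambiguous


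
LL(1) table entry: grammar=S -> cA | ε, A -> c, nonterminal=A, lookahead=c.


For [A, c]: 'c' ∈ FIRST(c)
Entry: A -> c


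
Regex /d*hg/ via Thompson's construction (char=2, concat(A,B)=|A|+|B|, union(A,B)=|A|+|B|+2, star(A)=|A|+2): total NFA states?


Syntax tree has 3 char leaf(s), 0 union(s), 1 star(s)
chars contribute 3×2 = 6; each union adds +2; each star adds +2
Total: 6 + 0 + 2 = 8 states


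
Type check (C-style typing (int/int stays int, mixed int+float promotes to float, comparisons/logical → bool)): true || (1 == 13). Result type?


Operand types: bool || bool
Rule: logical operators take bool operands and yield bool
Result type: bool


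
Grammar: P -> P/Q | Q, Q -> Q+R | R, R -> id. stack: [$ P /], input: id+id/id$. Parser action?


no handle ('P/' is not any RHS); shift 'id'
Action: shift


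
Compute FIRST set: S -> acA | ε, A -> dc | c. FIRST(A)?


Per alternative of A: FIRST(dc) = {d}; FIRST(c) = {c}
FIRST(A) = {c, d}


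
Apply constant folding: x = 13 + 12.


13 + 12 = 25 at compile time
Optimized: x = 25


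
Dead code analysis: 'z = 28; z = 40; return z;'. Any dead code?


first assignment to z is overwritten before any read
Dead: 'z = 28'


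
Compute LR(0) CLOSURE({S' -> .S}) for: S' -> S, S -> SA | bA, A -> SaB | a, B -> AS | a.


Start: S' -> .S
For each item with dot before a nonterminal B, add B -> .γ for every B-production
Closure: [S' -> .S, S -> .SA, S -> .bA]


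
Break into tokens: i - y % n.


Scan left to right, longest-match per lexeme
Tokens: ID(i), OP(-), ID(y), OP(%), ID(n)


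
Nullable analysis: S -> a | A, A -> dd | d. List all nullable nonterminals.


A nonterminal is nullable iff some alternative derives ε (directly, or every symbol in it is nullable)
Nullable: {}


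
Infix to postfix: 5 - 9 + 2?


Left to right (same or higher precedence on left)
Postfix: 5 9 - 2 +


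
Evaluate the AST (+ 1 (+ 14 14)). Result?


Evaluate inner: (+ 14 14) = 28
Evaluate root: (+ 1 28) = 29
Result: 29


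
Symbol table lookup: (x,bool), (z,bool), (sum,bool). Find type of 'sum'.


Lookup 'sum' → type bool


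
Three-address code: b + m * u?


Break into single-operator statements:
t1 = m * u
t2 = b + t1


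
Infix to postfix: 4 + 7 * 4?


* has higher precedence, evaluate 7*4 first
Postfix: 4 7 4 * +


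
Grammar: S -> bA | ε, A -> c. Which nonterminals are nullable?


A nonterminal is nullable iff some alternative derives ε (directly, or every symbol in it is nullable)
Nullable: {S}


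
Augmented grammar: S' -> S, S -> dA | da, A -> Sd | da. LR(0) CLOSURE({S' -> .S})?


Start: S' -> .S
For each item with dot before a nonterminal B, add B -> .γ for every B-production
Closure: [S' -> .S, S -> .dA, S -> .da]


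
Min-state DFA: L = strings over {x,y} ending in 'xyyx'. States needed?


Track the longest suffix of input matching a prefix of 'xyyx': 5 classes (prefixes of length 0..4)
Minimal DFA: 5 states


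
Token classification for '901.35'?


Pattern: digits with a decimal point
Type: FLOAT_LITERAL


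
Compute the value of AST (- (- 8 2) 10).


Evaluate inner: (- 8 2) = 6
Evaluate root: (- 6 10) = -4
Result: -4


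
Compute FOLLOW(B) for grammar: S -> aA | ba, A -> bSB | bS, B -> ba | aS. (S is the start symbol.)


$ ∈ FOLLOW(S). For each A -> αBβ: add FIRST(β)\{ε} to FOLLOW(B); if β nullable, add FOLLOW(A).
FOLLOW(B) = {$, a, b}


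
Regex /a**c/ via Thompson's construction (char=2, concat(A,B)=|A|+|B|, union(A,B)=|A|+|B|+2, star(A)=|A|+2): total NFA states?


Syntax tree has 2 char leaf(s), 0 union(s), 2 star(s)
chars contribute 2×2 = 4; each union adds +2; each star adds +2
Total: 4 + 0 + 4 = 8 states


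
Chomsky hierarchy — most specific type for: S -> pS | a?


Right-linear: every RHS is a terminal or a terminal followed by one nonterminal
Classification: Type 3 (Regular)


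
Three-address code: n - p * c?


Break into single-operator statements:
t1 = p * c
t2 = n - t1


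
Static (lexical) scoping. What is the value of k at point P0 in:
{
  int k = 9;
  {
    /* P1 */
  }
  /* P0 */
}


k declared in the same block as P0
k = 9


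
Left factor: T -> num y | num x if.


Common prefix: 'num'
Factored: T -> num T', T' -> y | x if


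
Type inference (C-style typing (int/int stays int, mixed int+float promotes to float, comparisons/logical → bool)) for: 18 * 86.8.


Operand types: int * float
Rule: mixed int/float promotes to float; int/int stays int
Result type: float


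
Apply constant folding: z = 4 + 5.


4 + 5 = 9 at compile time
Optimized: z = 9


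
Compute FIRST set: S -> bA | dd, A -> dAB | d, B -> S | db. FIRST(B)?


Per alternative of B: FIRST(S) = {b, d}; FIRST(db) = {d}
FIRST(B) = {b, d}


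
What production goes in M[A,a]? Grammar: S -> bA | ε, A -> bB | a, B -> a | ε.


For [A, a]: 'a' ∈ FIRST(a)
Entry: A -> a


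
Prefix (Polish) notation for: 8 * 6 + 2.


left-to-right (same/higher precedence on left): tree is (+ (* 8 6) 2)
Prefix: + * 8 6 2


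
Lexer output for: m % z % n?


Scan left to right, longest-match per lexeme
Tokens: ID(m), OP(%), ID(z), OP(%), ID(n)


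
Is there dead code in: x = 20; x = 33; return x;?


first assignment to x is overwritten before any read
Dead: 'x = 20'


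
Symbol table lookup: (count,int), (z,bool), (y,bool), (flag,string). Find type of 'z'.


Lookup 'z' → type bool


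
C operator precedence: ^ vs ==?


'==' is equality (level 6); '^' is bitwise XOR (level 4)
Higher level binds tighter
'==' has higher precedence than '^'


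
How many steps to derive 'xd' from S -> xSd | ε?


Derivation: S => xSd => xd
Steps: 2


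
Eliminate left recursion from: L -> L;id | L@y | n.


Left-recursive alternatives: L;id, L@y; non-recursive: n
Introduce L': L -> nL', L' -> ;idL' | @yL' | ε


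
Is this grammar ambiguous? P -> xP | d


right-linear, alternatives start with distinct terminals 'x' vs 'd': unique leftmost derivation
Unambiguous


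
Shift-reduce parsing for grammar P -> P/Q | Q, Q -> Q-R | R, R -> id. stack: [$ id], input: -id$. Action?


'id' on top is the handle for R -> id
Action: reduce (R -> id)


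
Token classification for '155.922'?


Pattern: digits with a decimal point
Type: FLOAT_LITERAL


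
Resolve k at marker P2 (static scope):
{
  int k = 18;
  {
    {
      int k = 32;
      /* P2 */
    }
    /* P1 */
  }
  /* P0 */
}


k declared in the same block as P2
k = 32


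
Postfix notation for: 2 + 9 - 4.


Left to right (same or higher precedence on left)
Postfix: 2 9 + 4 -


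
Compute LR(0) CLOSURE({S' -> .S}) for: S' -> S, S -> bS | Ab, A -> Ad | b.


Start: S' -> .S
For each item with dot before a nonterminal B, add B -> .γ for every B-production
Closure: [S' -> .S, S -> .bS, S -> .Ab, A -> .Ad, A -> .b]


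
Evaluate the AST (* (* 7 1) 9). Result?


Evaluate inner: (* 7 1) = 7
Evaluate root: (* 7 9) = 63
Result: 63


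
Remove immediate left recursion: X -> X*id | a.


Left-recursive alternatives: X*id; non-recursive: a
Introduce X': X -> aX', X' -> *idX' | ε


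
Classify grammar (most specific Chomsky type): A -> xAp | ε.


Single nonterminal LHS, but x^n p^n is not regular
Classification: Type 2 (Context-Free)


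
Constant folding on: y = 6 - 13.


6 - 13 = -7 at compile time
Optimized: y = -7


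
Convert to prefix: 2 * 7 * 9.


left-to-right (same/higher precedence on left): tree is (* (* 2 7) 9)
Prefix: * * 2 7 9


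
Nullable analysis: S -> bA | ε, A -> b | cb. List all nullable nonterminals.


A nonterminal is nullable iff some alternative derives ε (directly, or every symbol in it is nullable)
Nullable: {S}


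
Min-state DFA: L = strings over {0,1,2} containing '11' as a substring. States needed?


KMP-style automaton: 2 progress states + 1 absorbing accept = 3
Minimal DFA: 3 states


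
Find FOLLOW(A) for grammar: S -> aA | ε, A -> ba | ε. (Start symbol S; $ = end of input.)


$ ∈ FOLLOW(S). For each A -> αBβ: add FIRST(β)\{ε} to FOLLOW(B); if β nullable, add FOLLOW(A).
FOLLOW(A) = {$}


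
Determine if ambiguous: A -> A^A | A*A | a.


'a^a*a' has two parse trees (no precedence encoded between ^ and *)
Ambiguous


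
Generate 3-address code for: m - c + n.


Break into single-operator statements:
t1 = m - c
t2 = t1 + n


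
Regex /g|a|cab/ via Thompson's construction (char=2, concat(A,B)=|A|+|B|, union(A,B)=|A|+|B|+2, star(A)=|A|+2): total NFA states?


Syntax tree has 5 char leaf(s), 2 union(s), 0 star(s)
chars contribute 5×2 = 10; each union adds +2; each star adds +2
Total: 10 + 4 + 0 = 14 states


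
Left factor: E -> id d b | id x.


Common prefix: 'id'
Factored: E -> id E', E' -> d b | x


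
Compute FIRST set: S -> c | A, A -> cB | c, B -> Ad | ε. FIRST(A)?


Per alternative of A: FIRST(cB) = {c}; FIRST(c) = {c}
FIRST(A) = {c}


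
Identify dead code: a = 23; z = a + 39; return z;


a is read by z's definition; z is returned
No dead code


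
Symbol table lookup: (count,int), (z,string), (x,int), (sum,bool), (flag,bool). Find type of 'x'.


Lookup 'x' → type int


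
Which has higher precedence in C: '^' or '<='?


'<=' is relational (level 7); '^' is bitwise XOR (level 4)
Higher level binds tighter
'<=' has higher precedence than '^'


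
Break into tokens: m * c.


Scan left to right, longest-match per lexeme
Tokens: ID(m), OP(*), ID(c)


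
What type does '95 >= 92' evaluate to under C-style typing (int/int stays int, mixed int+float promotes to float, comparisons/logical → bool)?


Operand types: int >= int
Rule: comparison yields bool
Result type: bool


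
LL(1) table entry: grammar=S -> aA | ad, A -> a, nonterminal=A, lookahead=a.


For [A, a]: 'a' ∈ FIRST(a)
Entry: A -> a


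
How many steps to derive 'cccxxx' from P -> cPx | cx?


Derivation: P => cPx => ccPxx => cccxxx
Steps: 3


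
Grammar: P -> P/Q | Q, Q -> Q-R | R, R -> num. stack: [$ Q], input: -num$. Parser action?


shift '-' to continue Q -> Q-R
Action: shift


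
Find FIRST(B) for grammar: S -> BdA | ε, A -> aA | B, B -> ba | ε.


Per alternative of B: FIRST(ba) = {b}; FIRST(ε) = {ε}
FIRST(B) = {b, ε}


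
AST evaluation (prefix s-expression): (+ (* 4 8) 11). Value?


Evaluate inner: (* 4 8) = 32
Evaluate root: (+ 32 11) = 43
Result: 43


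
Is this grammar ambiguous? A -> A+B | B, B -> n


precedence layered via separate nonterminal B: deterministic
Unambiguous


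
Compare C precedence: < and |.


'<' is relational (level 7); '|' is bitwise OR (level 3)
Higher level binds tighter
'<' has higher precedence than '|'


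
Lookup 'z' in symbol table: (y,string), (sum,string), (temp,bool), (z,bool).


Lookup 'z' → type bool


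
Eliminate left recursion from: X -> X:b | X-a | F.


Left-recursive alternatives: X:b, X-a; non-recursive: F
Introduce X': X -> FX', X' -> :bX' | -aX' | ε


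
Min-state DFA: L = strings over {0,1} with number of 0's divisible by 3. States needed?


Track (count of 0) mod 3: states 0..2, accept at 0
Minimal DFA: 3 states


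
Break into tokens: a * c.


Scan left to right, longest-match per lexeme
Tokens: ID(a), OP(*), ID(c)


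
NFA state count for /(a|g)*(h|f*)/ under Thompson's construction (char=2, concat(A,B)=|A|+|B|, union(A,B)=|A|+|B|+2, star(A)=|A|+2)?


Syntax tree has 4 char leaf(s), 2 union(s), 2 star(s)
chars contribute 4×2 = 8; each union adds +2; each star adds +2
Total: 8 + 4 + 4 = 16 states


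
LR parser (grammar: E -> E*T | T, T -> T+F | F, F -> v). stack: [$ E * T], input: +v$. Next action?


'+' can extend T; shift to build T -> T+F
Action: shift


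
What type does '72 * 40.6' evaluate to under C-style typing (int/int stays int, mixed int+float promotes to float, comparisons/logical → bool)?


Operand types: int * float
Rule: mixed int/float promotes to float; int/int stays int
Result type: float


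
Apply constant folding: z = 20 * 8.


20 * 8 = 160 at compile time
Optimized: z = 160


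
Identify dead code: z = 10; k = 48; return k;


z is assigned but never read
Dead: 'z = 10'


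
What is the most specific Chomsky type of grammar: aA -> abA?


LHS has context (more than one symbol) and |LHS| ≤ |RHS|
Classification: Type 1 (Context-Sensitive)


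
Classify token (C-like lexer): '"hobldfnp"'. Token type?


Pattern: double-quoted sequence
Type: STRING_LITERAL


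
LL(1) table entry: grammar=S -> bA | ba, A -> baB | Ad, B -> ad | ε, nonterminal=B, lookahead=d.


For [B, d]: ε is nullable and 'd' ∈ FOLLOW(B)
Entry: B -> ε


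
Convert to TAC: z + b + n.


Break into single-operator statements:
t1 = z + b
t2 = t1 + n


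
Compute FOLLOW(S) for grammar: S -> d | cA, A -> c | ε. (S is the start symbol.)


$ ∈ FOLLOW(S). For each A -> αBβ: add FIRST(β)\{ε} to FOLLOW(B); if β nullable, add FOLLOW(A).
FOLLOW(S) = {$}


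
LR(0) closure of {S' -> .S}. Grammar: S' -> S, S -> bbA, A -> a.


Start: S' -> .S
For each item with dot before a nonterminal B, add B -> .γ for every B-production
Closure: [S' -> .S, S -> .bbA]


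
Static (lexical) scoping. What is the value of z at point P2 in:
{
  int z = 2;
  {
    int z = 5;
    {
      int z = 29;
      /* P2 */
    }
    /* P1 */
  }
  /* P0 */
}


z declared in the same block as P2
z = 29


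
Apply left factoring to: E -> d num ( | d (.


Common prefix: 'd'
Factored: E -> d E', E' -> num ( | (


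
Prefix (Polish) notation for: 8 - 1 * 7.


'*' binds tighter: tree is (- 8 (* 1 7))
Prefix: - 8 * 1 7


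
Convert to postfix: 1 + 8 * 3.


* has higher precedence, evaluate 8*3 first
Postfix: 1 8 3 * +


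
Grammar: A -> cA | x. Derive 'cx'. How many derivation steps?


Derivation: A => cA => cx
Steps: 2


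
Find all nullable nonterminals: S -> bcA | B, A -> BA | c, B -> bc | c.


A nonterminal is nullable iff some alternative derives ε (directly, or every symbol in it is nullable)
Nullable: {}


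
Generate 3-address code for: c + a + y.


Break into single-operator statements:
t1 = c + a
t2 = t1 + y


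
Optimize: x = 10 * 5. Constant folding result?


10 * 5 = 50 at compile time
Optimized: x = 50


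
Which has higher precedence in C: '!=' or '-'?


'-' is additive (level 9); '!=' is equality (level 6)
Higher level binds tighter
'-' has higher precedence than '!='


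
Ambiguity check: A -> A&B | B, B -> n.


precedence layered via separate nonterminal B: deterministic
Unambiguous


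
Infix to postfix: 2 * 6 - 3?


Left to right (same or higher precedence on left)
Postfix: 2 6 * 3 -


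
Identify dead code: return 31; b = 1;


statement follows a return and is unreachable
Dead: 'b = 1'


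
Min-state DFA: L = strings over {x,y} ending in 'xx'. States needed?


Track the longest suffix of input matching a prefix of 'xx': 3 classes (prefixes of length 0..2)
Minimal DFA: 3 states


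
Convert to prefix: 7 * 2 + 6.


left-to-right (same/higher precedence on left): tree is (+ (* 7 2) 6)
Prefix: + * 7 2 6


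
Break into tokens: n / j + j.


Scan left to right, longest-match per lexeme
Tokens: ID(n), OP(/), ID(j), OP(+), ID(j)


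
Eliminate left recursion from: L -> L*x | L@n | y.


Left-recursive alternatives: L*x, L@n; non-recursive: y
Introduce L': L -> yL', L' -> *xL' | @nL' | ε


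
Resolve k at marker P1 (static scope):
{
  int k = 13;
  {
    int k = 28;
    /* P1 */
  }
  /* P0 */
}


k declared in the same block as P1
k = 28


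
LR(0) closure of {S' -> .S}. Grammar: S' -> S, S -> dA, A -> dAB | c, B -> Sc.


Start: S' -> .S
For each item with dot before a nonterminal B, add B -> .γ for every B-production
Closure: [S' -> .S, S -> .dA]


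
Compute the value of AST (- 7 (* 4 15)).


Evaluate inner: (* 4 15) = 60
Evaluate root: (- 7 60) = -53
Result: -53


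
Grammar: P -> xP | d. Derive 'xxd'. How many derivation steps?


Derivation: P => xP => xxP => xxd
Steps: 3


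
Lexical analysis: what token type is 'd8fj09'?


Pattern: letter/underscore followed by alphanumerics, not a keyword
Type: IDENTIFIER


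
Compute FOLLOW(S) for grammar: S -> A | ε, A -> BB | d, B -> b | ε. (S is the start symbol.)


$ ∈ FOLLOW(S). For each A -> αBβ: add FIRST(β)\{ε} to FOLLOW(B); if β nullable, add FOLLOW(A).
FOLLOW(S) = {$}


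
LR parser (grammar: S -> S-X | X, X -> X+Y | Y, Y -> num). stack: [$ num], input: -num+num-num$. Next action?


'num' on top is the handle for Y -> num
Action: reduce (Y -> num)


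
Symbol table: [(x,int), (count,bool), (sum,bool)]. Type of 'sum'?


Lookup 'sum' → type bool


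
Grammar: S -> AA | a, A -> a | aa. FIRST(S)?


Per alternative of S: FIRST(AA) = {a}; FIRST(a) = {a}
FIRST(S) = {a}


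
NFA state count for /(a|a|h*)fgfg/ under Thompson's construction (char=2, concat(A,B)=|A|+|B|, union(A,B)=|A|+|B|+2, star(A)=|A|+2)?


Syntax tree has 7 char leaf(s), 2 union(s), 1 star(s)
chars contribute 7×2 = 14; each union adds +2; each star adds +2
Total: 14 + 4 + 2 = 20 states


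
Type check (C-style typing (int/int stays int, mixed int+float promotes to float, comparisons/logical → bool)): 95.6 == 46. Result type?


Operand types: float == int
Rule: comparison yields bool
Result type: bool


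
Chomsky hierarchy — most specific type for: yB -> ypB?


LHS has context (more than one symbol) and |LHS| ≤ |RHS|
Classification: Type 1 (Context-Sensitive)


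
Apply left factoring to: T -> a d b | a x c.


Common prefix: 'a'
Factored: T -> a T', T' -> d b | x c


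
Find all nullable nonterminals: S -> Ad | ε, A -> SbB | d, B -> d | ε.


A nonterminal is nullable iff some alternative derives ε (directly, or every symbol in it is nullable)
Nullable: {B, S}


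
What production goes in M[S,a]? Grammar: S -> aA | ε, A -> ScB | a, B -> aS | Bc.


For [S, a]: 'a' ∈ FIRST(aA)
Entry: S -> aA


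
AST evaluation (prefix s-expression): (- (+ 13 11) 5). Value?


Evaluate inner: (+ 13 11) = 24
Evaluate root: (- 24 5) = 19
Result: 19


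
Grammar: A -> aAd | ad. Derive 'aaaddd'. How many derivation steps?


Derivation: A => aAd => aaAdd => aaaddd
Steps: 3


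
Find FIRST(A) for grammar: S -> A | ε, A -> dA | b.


Per alternative of A: FIRST(dA) = {d}; FIRST(b) = {b}
FIRST(A) = {b, d}


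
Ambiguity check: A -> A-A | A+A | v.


'v-v+v' has two parse trees (no precedence encoded between - and +)
Ambiguous


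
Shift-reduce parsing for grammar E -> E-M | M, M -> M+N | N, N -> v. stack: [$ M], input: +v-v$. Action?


shift '+' to continue M -> M+N
Action: shift


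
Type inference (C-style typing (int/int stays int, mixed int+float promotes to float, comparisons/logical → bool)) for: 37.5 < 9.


Operand types: float < int
Rule: comparison yields bool
Result type: bool


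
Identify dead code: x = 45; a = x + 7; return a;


x is read by a's definition; a is returned
No dead code


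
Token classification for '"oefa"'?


Pattern: double-quoted sequence
Type: STRING_LITERAL


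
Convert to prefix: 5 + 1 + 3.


left-to-right (same/higher precedence on left): tree is (+ (+ 5 1) 3)
Prefix: + + 5 1 3


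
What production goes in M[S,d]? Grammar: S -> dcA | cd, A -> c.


For [S, d]: 'd' ∈ FIRST(dcA)
Entry: S -> dcA


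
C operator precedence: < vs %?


'%' is multiplicative (level 10); '<' is relational (level 7)
Higher level binds tighter
'%' has higher precedence than '<'


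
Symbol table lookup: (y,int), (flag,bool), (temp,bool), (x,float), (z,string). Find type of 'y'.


Lookup 'y' → type int


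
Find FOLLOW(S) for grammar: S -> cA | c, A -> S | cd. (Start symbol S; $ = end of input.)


$ ∈ FOLLOW(S). For each A -> αBβ: add FIRST(β)\{ε} to FOLLOW(B); if β nullable, add FOLLOW(A).
FOLLOW(S) = {$}


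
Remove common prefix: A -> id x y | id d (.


Common prefix: 'id'
Factored: A -> id A', A' -> x y | d (


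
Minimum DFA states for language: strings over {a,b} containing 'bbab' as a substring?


KMP-style automaton: 4 progress states + 1 absorbing accept = 5
Minimal DFA: 5 states


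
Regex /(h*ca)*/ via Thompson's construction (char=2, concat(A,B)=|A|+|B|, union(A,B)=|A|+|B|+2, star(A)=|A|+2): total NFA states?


Syntax tree has 3 char leaf(s), 0 union(s), 2 star(s)
chars contribute 3×2 = 6; each union adds +2; each star adds +2
Total: 6 + 0 + 4 = 10 states


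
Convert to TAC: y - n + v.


Break into single-operator statements:
t1 = y - n
t2 = t1 + v


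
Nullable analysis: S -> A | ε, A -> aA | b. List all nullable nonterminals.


A nonterminal is nullable iff some alternative derives ε (directly, or every symbol in it is nullable)
Nullable: {S}


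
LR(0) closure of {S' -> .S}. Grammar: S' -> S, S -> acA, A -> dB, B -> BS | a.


Start: S' -> .S
For each item with dot before a nonterminal B, add B -> .γ for every B-production
Closure: [S' -> .S, S -> .acA]


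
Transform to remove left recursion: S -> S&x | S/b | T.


Left-recursive alternatives: S&x, S/b; non-recursive: T
Introduce S': S -> TS', S' -> &xS' | /bS' | ε


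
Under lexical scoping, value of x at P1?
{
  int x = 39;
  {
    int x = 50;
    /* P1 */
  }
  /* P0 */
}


x declared in the same block as P1
x = 50


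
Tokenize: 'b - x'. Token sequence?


Scan left to right, longest-match per lexeme
Tokens: ID(b), OP(-), ID(x)


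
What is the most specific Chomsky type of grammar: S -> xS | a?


Right-linear: every RHS is a terminal or a terminal followed by one nonterminal
Classification: Type 3 (Regular)


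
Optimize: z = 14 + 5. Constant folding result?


14 + 5 = 19 at compile time
Optimized: z = 19


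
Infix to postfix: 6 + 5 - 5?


Left to right (same or higher precedence on left)
Postfix: 6 5 + 5 -


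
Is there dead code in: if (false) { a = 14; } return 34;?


condition is constant false, so the whole block is unreachable
Dead: 'if (false) { a = 14; }'


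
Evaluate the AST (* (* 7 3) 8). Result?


Evaluate inner: (* 7 3) = 21
Evaluate root: (* 21 8) = 168
Result: 168


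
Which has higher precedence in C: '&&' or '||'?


'&&' is logical AND (level 2); '||' is logical OR (level 1)
Higher level binds tighter
'&&' has higher precedence than '||'


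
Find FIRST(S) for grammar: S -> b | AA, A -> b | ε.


Per alternative of S: FIRST(b) = {b}; FIRST(AA) = {b, ε}
FIRST(S) = {b, ε}


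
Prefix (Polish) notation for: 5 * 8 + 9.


left-to-right (same/higher precedence on left): tree is (+ (* 5 8) 9)
Prefix: + * 5 8 9


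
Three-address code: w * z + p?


Break into single-operator statements:
t1 = w * z
t2 = t1 + p


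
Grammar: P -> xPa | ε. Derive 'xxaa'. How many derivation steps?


Derivation: P => xPa => xxPaa => xxaa
Steps: 3


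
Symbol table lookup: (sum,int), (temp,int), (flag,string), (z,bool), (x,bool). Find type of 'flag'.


Lookup 'flag' → type string


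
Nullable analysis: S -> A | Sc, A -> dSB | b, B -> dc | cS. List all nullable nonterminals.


A nonterminal is nullable iff some alternative derives ε (directly, or every symbol in it is nullable)
Nullable: {}


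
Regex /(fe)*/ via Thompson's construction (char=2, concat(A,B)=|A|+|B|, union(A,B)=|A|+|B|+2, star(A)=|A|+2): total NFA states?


Syntax tree has 2 char leaf(s), 0 union(s), 1 star(s)
chars contribute 2×2 = 4; each union adds +2; each star adds +2
Total: 4 + 0 + 2 = 6 states


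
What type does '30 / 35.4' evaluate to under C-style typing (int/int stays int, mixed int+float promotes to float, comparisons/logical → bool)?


Operand types: int / float
Rule: mixed int/float promotes to float; int/int stays int
Result type: float


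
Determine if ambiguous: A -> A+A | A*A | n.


'n+n*n' has two parse trees (no precedence encoded between + and *)
Ambiguous


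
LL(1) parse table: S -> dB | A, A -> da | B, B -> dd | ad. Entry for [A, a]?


For [A, a]: 'a' ∈ FIRST(B)
Entry: A -> B


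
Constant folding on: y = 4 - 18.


4 - 18 = -14 at compile time
Optimized: y = -14


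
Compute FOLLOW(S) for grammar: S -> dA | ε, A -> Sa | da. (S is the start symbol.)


$ ∈ FOLLOW(S). For each A -> αBβ: add FIRST(β)\{ε} to FOLLOW(B); if β nullable, add FOLLOW(A).
FOLLOW(S) = {$, a}


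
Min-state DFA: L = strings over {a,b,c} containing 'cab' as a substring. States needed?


KMP-style automaton: 3 progress states + 1 absorbing accept = 4
Minimal DFA: 4 states


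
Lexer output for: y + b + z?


Scan left to right, longest-match per lexeme
Tokens: ID(y), OP(+), ID(b), OP(+), ID(z)


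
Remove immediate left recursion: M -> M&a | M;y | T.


Left-recursive alternatives: M&a, M;y; non-recursive: T
Introduce M': M -> TM', M' -> &aM' | ;yM' | ε


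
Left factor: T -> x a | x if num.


Common prefix: 'x'
Factored: T -> x T', T' -> a | if num


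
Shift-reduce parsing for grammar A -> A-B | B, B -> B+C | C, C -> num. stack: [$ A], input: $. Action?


start symbol A on stack, input exhausted
Action: accept


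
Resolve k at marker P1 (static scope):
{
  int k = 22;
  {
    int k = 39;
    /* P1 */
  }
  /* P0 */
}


k declared in the same block as P1
k = 39


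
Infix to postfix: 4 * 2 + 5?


Left to right (same or higher precedence on left)
Postfix: 4 2 * 5 +


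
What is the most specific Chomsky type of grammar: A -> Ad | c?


Left-linear: every RHS is a terminal or one nonterminal followed by a terminal
Classification: Type 3 (Regular)


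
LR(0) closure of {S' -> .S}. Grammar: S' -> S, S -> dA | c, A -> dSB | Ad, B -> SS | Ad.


Start: S' -> .S
For each item with dot before a nonterminal B, add B -> .γ for every B-production
Closure: [S' -> .S, S -> .dA, S -> .c]


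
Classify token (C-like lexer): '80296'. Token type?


Pattern: digits only
Type: INTEGER_LITERAL


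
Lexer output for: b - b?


Scan left to right, longest-match per lexeme
Tokens: ID(b), OP(-), ID(b)


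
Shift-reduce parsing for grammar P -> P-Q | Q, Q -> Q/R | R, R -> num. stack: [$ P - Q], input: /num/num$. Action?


'/' can extend Q; shift to build Q -> Q/R
Action: shift


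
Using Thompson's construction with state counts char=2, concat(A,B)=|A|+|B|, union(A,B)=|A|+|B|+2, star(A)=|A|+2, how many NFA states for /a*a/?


Syntax tree has 2 char leaf(s), 0 union(s), 1 star(s)
chars contribute 2×2 = 4; each union adds +2; each star adds +2
Total: 4 + 0 + 2 = 6 states


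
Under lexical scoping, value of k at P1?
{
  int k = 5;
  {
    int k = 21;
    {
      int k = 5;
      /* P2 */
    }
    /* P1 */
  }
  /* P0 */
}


k declared in the same block as P1
k = 21


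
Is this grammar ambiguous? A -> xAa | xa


balanced x^n…a^n: each string has a unique parse
Unambiguous


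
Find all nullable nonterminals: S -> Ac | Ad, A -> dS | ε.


A nonterminal is nullable iff some alternative derives ε (directly, or every symbol in it is nullable)
Nullable: {A}
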